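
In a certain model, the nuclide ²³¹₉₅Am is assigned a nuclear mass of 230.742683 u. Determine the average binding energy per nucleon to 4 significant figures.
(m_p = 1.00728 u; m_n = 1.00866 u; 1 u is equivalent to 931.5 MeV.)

Σm = 95·m_p + 136·m_n = 95.69160 + 137.17776 = 232.86936 u
Mass defect Δm = 232.86936 − 230.742683 = 2.126677 u
E_B = 2.126677 × 931.5 = 1981.00 MeV
Per nucleon: 1981.00 / 231 = 8.576 MeV

8.576 MeV/nucleon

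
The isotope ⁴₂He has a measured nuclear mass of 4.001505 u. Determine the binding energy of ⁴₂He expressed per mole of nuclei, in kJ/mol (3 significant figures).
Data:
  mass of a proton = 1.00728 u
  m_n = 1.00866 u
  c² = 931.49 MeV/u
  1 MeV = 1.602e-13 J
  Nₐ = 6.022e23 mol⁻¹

2.73e+09 kJ/mol

With 2 protons and 2 neutrons (A = 4):
Total constituent mass: 2 × 1.00728 + 2 × 1.00866 = 4.03188 u
Mass defect Δm = 4.03188 − 4.001505 = 0.030375 u
Converting to energy: 0.030375 u × 931.49 MeV/u = 28.2940 MeV
Per nucleus in joules: 28.2940 MeV × 1.602e-13 J/MeV = 4.5327e-12 J
Per mole: 4.5327e-12 J × 6.022e23 mol⁻¹ = 2.7296e+12 J/mol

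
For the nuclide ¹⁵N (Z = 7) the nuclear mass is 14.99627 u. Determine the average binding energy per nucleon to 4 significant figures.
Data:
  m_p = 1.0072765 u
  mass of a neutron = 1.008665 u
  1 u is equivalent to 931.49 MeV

With 7 protons and 8 neutrons (A = 15):
Mass of separated nucleons = 7(1.0072765) + 8(1.008665) = 7.0509355 + 8.069320 = 15.1202555 u
Mass defect Δm = 15.1202555 − 14.99627 = 0.1239855 u
Binding energy = Δm·c² = 0.1239855 × 931.49 MeV/u = 115.491 MeV
Per nucleon: 115.491 / 15 = 7.699 MeV

7.699 MeV/nucleon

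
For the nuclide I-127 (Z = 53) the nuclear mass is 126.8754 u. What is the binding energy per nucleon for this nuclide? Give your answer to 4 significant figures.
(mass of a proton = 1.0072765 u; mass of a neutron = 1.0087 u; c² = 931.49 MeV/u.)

The nucleus contains 53 protons and 127 − 53 = 74 neutrons.
Mass of separated nucleons = 53(1.0072765) + 74(1.0087) = 53.3856545 + 74.6438 = 128.0294545 u
Mass defect Δm = 128.0294545 − 126.8754 = 1.1540545 u
Binding energy = Δm·c² = 1.1540545 × 931.49 MeV/u = 1074.99 MeV
BE/A = 1074.99 MeV / 127 = 8.464 MeV/nucleon

8.464 MeV/nucleon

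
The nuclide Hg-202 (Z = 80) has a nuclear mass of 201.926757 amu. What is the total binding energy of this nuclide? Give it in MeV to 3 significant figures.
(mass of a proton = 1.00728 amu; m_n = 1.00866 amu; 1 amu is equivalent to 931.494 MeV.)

Z = 80, so N = A − Z = 202 − 80 = 122.
Total constituent mass: 80 × 1.00728 + 122 × 1.00866 = 203.63892 amu
The mass defect is 203.63892 − 201.926757 = 1.712163 amu.
Binding energy = Δm·c² = 1.712163 × 931.494 MeV/amu = 1594.87 MeV

1590 MeV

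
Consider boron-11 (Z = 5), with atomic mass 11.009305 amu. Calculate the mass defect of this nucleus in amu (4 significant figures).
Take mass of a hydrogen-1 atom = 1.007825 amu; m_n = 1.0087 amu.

0.08202 amu

The nucleus contains 5 protons and 11 − 5 = 6 neutrons.
Mass of separated nucleons = 5(1.007825) + 6(1.0087) = 5.039125 + 6.0522 = 11.091325 amu
The mass defect is 11.091325 − 11.009305 = 0.082020 amu.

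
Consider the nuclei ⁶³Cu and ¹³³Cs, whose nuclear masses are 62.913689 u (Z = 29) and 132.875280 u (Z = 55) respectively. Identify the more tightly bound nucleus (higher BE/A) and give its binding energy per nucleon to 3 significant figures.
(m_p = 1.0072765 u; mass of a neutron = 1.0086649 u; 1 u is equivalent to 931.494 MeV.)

⁶³Cu: Σm = 29(1.0072765) + 34(1.0086649) = 63.5056251 u; Δm = 0.5919361 u; E_B = 551.38 MeV; E_B/A = 8.752 MeV
¹³³Cs: Σm = 55(1.0072765) + 78(1.0086649) = 134.0760697 u; Δm = 1.2007897 u; E_B = 1118.5 MeV; E_B/A = 8.410 MeV
⁶³Cu has the higher binding energy per nucleon, so it is the more tightly bound nucleus.

⁶³Cu; 8.75 MeV/nucleon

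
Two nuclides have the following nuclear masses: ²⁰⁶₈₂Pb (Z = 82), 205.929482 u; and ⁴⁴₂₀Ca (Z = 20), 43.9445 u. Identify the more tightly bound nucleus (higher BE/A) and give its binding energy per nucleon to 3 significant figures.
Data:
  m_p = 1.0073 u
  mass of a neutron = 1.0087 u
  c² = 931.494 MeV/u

²⁰⁶₈₂Pb: Σm = 82(1.0073) + 124(1.0087) = 207.6774 u; Δm = 1.747918 u; E_B = 1628.2 MeV; E_B/A = 7.904 MeV
⁴⁴₂₀Ca: Σm = 20(1.0073) + 24(1.0087) = 44.3548 u; Δm = 0.4103 u; E_B = 382.19 MeV; E_B/A = 8.686 MeV
⁴⁴₂₀Ca has the higher binding energy per nucleon, so it is the more tightly bound nucleus.

⁴⁴₂₀Ca; 8.69 MeV/nucleon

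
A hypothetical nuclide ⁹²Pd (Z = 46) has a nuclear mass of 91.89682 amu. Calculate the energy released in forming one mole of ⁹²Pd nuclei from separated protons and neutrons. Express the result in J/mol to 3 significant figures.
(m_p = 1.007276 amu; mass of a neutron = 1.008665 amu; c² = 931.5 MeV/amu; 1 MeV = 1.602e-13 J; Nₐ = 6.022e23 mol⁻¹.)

7.52e+13 J/mol

Total constituent mass: 46 × 1.007276 + 46 × 1.008665 = 92.733286 amu
Mass defect Δm = 92.733286 − 91.89682 = 0.836466 amu
Converting to energy: 0.836466 amu × 931.5 MeV/amu = 779.168 MeV
Per nucleus in joules: 779.168 MeV × 1.602e-13 J/MeV = 1.2482e-10 J
Per mole: 1.2482e-10 J × 6.022e23 mol⁻¹ = 7.5167e+13 J/mol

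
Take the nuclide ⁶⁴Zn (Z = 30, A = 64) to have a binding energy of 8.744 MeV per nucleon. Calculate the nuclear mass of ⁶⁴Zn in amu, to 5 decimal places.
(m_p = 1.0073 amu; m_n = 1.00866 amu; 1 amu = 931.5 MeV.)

63.91267 amu

Total binding energy = 64 × 8.744 = 559.616 MeV
Mass defect = 559.616 MeV / (931.5 MeV/amu) = 0.6007687 amu
Constituent mass = 30(1.0073) + 34(1.00866) = 64.51344 amu
Nuclear mass = 64.51344 − 0.6007687 = 63.9126713 amu ≈ 63.91267 amu (to 5 decimal places)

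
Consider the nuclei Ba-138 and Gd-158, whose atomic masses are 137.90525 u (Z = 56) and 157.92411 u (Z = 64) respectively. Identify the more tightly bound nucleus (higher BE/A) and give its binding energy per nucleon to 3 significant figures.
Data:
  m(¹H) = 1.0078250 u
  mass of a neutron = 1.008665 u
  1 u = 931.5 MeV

Ba-138; 8.39 MeV/nucleon

Ba-138: Σm = 56(1.0078250) + 82(1.008665) = 139.1487300 u; Δm = 1.2434800 u; E_B = 1158.3 MeV; E_B/A = 8.393 MeV
Gd-158: Σm = 64(1.0078250) + 94(1.008665) = 159.3153100 u; Δm = 1.3912000 u; E_B = 1295.9 MeV; E_B/A = 8.202 MeV
Ba-138 has the higher binding energy per nucleon, so it is the more tightly bound nucleus.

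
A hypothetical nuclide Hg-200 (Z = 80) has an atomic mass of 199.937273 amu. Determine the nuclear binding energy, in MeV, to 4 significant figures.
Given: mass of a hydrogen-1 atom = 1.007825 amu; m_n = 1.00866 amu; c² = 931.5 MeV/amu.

1610 MeV

Mass of separated nucleons = 80(1.007825) + 120(1.00866) = 80.626000 + 121.03920 = 201.665200 amu
Mass defect Δm = 201.665200 − 199.937273 = 1.727927 amu
Converting to energy: 1.727927 amu × 931.5 MeV/amu = 1609.56 MeV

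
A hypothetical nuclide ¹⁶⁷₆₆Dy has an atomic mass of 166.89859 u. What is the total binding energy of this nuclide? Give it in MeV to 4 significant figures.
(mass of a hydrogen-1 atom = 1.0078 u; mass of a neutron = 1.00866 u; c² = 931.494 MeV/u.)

The nucleus contains 66 protons and 167 − 66 = 101 neutrons.
Mass of separated nucleons = 66(1.0078) + 101(1.00866) = 66.5148 + 101.87466 = 168.38946 u
Δm = 168.38946 − 166.89859 = 1.49087 u
Binding energy = Δm·c² = 1.49087 × 931.494 MeV/u = 1388.74 MeV

1389 MeV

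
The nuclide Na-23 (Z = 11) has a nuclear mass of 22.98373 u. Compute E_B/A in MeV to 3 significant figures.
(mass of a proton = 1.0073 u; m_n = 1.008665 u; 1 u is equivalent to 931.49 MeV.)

Total constituent mass: 11 × 1.0073 + 12 × 1.008665 = 23.184280 u
Mass defect Δm = 23.184280 − 22.98373 = 0.200550 u
E_B = 0.200550 × 931.49 = 186.810 MeV
Per nucleon: 186.810 / 23 = 8.122 MeV

8.12 MeV/nucleon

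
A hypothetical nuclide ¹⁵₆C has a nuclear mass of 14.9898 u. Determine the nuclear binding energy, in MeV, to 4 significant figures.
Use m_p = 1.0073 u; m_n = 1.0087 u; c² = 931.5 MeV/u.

Σm = 6·m_p + 9·m_n = 6.0438 + 9.0783 = 15.1221 u
Mass defect Δm = 15.1221 − 14.9898 = 0.1323 u
E_B = 0.1323 × 931.5 = 123.237 MeV

123.2 MeV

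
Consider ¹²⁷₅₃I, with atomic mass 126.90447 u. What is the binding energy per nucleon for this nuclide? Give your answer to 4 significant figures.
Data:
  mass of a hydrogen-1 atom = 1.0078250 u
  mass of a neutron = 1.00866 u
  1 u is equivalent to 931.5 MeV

8.443 MeV/nucleon

Z = 53, so N = A − Z = 127 − 53 = 74.
Total constituent mass: 53 × 1.0078250 + 74 × 1.00866 = 128.0555650 u
Mass defect Δm = 128.0555650 − 126.90447 = 1.1510950 u
Converting to energy: 1.1510950 u × 931.5 MeV/u = 1072.24 MeV
Per nucleon: 1072.24 / 127 = 8.443 MeV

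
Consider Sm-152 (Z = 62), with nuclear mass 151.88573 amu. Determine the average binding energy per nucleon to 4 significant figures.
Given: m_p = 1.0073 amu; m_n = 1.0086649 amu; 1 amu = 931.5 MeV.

Z = 62, so N = A − Z = 152 − 62 = 90.
Total constituent mass: 62 × 1.0073 + 90 × 1.0086649 = 153.2324410 amu
Δm = 153.2324410 − 151.88573 = 1.3467110 amu
E_B = 1.3467110 × 931.5 = 1254.46 MeV
Per nucleon: 1254.46 / 152 = 8.253 MeV

8.253 MeV/nucleon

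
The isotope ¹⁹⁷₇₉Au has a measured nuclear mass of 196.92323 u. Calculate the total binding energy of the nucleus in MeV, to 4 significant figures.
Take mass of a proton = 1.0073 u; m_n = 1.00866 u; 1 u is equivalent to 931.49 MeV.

1561 MeV

Mass of separated nucleons = 79(1.0073) + 118(1.00866) = 79.5767 + 119.02188 = 198.59858 u
Mass defect Δm = 198.59858 − 196.92323 = 1.67535 u
E_B = 1.67535 × 931.49 = 1560.57 MeV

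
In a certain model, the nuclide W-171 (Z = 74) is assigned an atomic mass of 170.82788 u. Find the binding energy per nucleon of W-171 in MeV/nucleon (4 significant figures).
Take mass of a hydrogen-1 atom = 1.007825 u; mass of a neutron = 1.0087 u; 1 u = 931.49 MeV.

Total constituent mass: 74 × 1.007825 + 97 × 1.0087 = 172.422950 u
The mass defect is 172.422950 − 170.82788 = 1.595070 u.
Converting to energy: 1.595070 u × 931.49 MeV/u = 1485.79 MeV
BE/A = 1485.79 MeV / 171 = 8.689 MeV/nucleon

8.689 MeV/nucleon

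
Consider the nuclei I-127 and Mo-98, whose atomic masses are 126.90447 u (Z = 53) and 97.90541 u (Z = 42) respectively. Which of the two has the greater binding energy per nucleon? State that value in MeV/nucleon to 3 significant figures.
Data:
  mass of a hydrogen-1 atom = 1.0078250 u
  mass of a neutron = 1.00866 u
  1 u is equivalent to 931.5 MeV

Mo-98; 8.63 MeV/nucleon

I-127: Σm = 53(1.0078250) + 74(1.00866) = 128.0555650 u; Δm = 1.1510950 u; E_B = 1072.2 MeV; E_B/A = 8.443 MeV
Mo-98: Σm = 42(1.0078250) + 56(1.00866) = 98.8136100 u; Δm = 0.9082000 u; E_B = 845.99 MeV; E_B/A = 8.633 MeV
Mo-98 has the higher binding energy per nucleon, so it is the more tightly bound nucleus.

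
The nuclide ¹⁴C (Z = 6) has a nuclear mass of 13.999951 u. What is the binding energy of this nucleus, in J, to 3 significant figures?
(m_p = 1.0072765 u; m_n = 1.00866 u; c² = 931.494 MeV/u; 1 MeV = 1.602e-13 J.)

With 6 protons and 8 neutrons (A = 14):
Σm = 6·m_p + 8·m_n = 6.0436590 + 8.06928 = 14.1129390 u
Δm = 14.1129390 − 13.999951 = 0.1129880 u
E_B = 0.1129880 × 931.494 = 105.248 MeV
In joules: 105.248 MeV × 1.602e-13 J/MeV = 1.6861e-11 J

1.69e-11 J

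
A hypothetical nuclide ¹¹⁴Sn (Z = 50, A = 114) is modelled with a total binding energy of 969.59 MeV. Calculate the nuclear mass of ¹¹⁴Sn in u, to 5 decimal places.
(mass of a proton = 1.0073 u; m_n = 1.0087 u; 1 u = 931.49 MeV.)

Mass defect = 969.59 MeV / (931.49 MeV/u) = 1.0409022 u
Constituent mass = 50(1.0073) + 64(1.0087) = 114.9218 u
Nuclear mass = 114.9218 − 1.0409022 = 113.8808978 u ≈ 113.88090 u (to 5 decimal places)

113.88090 u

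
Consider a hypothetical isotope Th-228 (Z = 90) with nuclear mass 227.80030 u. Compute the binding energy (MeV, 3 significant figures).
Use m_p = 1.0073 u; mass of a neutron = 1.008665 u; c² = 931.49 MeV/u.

1910 MeV

Mass of separated nucleons = 90(1.0073) + 138(1.008665) = 90.6570 + 139.195770 = 229.852770 u
The mass defect is 229.852770 − 227.80030 = 2.052470 u.
Binding energy = Δm·c² = 2.052470 × 931.49 MeV/u = 1911.86 MeV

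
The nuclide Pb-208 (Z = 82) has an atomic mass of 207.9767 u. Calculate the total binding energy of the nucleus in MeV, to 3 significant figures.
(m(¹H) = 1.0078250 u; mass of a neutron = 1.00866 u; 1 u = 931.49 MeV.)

1640 MeV

Z = 82, so N = A − Z = 208 − 82 = 126.
Σm = 82·m(¹H) + 126·m_n = 82.6416500 + 127.09116 = 209.7328100 u
The mass defect is 209.7328100 − 207.9767 = 1.7561100 u.
Binding energy = Δm·c² = 1.7561100 × 931.49 MeV/u = 1635.80 MeV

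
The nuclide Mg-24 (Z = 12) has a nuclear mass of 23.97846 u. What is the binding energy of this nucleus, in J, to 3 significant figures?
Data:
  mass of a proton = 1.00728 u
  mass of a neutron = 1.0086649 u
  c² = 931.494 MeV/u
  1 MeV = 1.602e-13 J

With 12 protons and 12 neutrons (A = 24):
Mass of separated nucleons = 12(1.00728) + 12(1.0086649) = 12.08736 + 12.1039788 = 24.1913388 u
The mass defect is 24.1913388 − 23.97846 = 0.2128788 u.
E_B = 0.2128788 × 931.494 = 198.295 MeV
In joules: 198.295 MeV × 1.602e-13 J/MeV = 3.1767e-11 J

3.18e-11 J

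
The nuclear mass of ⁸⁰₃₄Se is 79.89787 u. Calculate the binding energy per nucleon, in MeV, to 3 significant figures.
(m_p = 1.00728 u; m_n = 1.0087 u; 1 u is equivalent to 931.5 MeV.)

8.73 MeV/nucleon

The nucleus contains 34 protons and 80 − 34 = 46 neutrons.
Mass of separated nucleons = 34(1.00728) + 46(1.0087) = 34.24752 + 46.4002 = 80.64772 u
The mass defect is 80.64772 − 79.89787 = 0.74985 u.
Binding energy = Δm·c² = 0.74985 × 931.5 MeV/u = 698.485 MeV
Dividing by A = 80 gives 8.731 MeV per nucleon.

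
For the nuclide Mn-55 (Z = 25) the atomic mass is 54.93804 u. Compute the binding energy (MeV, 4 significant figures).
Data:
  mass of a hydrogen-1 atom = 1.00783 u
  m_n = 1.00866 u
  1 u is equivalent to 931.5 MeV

With 25 protons and 30 neutrons (A = 55):
Σm = 25·m(¹H) + 30·m_n = 25.19575 + 30.25980 = 55.45555 u
Δm = 55.45555 − 54.93804 = 0.51751 u
E_B = 0.51751 × 931.5 = 482.061 MeV

482.1 MeV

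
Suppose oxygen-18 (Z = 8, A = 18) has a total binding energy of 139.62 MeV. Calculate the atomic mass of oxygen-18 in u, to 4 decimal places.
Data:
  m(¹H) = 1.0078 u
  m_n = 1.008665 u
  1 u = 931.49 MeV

17.9992 u

Mass defect = 139.62 MeV / (931.49 MeV/u) = 0.149889 u
Constituent mass = 8(1.0078) + 10(1.008665) = 18.149050 u
Atomic mass = 18.149050 − 0.149889 = 17.999161 u ≈ 17.9992 u (to 4 decimal places)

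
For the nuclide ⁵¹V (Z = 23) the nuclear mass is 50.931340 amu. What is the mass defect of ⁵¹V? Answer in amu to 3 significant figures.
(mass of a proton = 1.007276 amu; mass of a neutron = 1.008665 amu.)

0.479 amu

Total constituent mass: 23 × 1.007276 + 28 × 1.008665 = 51.409968 amu
The mass defect is 51.409968 − 50.931340 = 0.478628 amu.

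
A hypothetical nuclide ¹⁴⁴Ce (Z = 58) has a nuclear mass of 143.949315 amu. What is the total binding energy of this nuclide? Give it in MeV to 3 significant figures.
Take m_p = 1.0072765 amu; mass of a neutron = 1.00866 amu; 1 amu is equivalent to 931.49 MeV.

1130 MeV

Mass of separated nucleons = 58(1.0072765) + 86(1.00866) = 58.4220370 + 86.74476 = 145.1667970 amu
The mass defect is 145.1667970 − 143.949315 = 1.2174820 amu.
E_B = 1.2174820 × 931.49 = 1134.07 MeV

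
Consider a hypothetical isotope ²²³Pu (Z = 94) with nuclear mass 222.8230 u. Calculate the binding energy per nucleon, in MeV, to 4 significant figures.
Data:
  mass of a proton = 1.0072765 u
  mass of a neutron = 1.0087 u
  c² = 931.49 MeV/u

8.284 MeV/nucleon

Σm = 94·m_p + 129·m_n = 94.6839910 + 130.1223 = 224.8062910 u
Δm = 224.8062910 − 222.8230 = 1.9832910 u
Binding energy = Δm·c² = 1.9832910 × 931.49 MeV/u = 1847.42 MeV
Per nucleon: 1847.42 / 223 = 8.284 MeV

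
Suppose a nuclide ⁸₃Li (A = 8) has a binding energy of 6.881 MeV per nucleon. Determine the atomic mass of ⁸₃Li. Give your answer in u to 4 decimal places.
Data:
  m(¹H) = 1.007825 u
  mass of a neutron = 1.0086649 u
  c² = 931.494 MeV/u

8.0077 u

Total binding energy = 8 × 6.881 = 55.048 MeV
Mass defect = 55.048 MeV / (931.494 MeV/u) = 0.059096 u
Constituent mass = 3(1.007825) + 5(1.0086649) = 8.0667995 u
Atomic mass = 8.0667995 − 0.059096 = 8.0077035 u ≈ 8.0077 u (to 4 decimal places)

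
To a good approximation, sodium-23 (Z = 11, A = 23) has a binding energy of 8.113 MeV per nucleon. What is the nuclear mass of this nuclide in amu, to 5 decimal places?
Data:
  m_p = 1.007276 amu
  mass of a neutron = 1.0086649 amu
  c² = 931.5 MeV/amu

22.98369 amu

Total binding energy = 23 × 8.113 = 186.599 MeV
Mass defect = 186.599 MeV / (931.5 MeV/amu) = 0.2003210 amu
Constituent mass = 11(1.007276) + 12(1.0086649) = 23.1840148 amu
Nuclear mass = 23.1840148 − 0.2003210 = 22.9836938 amu ≈ 22.98369 amu (to 5 decimal places)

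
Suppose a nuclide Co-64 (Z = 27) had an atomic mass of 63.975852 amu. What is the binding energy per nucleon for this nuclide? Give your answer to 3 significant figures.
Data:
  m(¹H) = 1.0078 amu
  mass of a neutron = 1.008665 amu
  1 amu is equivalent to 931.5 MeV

The nucleus contains 27 protons and 64 − 27 = 37 neutrons.
Total constituent mass: 27 × 1.0078 + 37 × 1.008665 = 64.531205 amu
Δm = 64.531205 − 63.975852 = 0.555353 amu
Binding energy = Δm·c² = 0.555353 × 931.5 MeV/amu = 517.311 MeV
BE/A = 517.311 MeV / 64 = 8.083 MeV/nucleon

8.08 MeV/nucleon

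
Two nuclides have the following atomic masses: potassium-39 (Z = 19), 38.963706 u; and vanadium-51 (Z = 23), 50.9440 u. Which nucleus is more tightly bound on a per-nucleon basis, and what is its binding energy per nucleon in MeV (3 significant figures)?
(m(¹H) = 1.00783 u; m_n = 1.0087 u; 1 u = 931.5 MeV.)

potassium-39: Σm = 19(1.00783) + 20(1.0087) = 39.32277 u; Δm = 0.359064 u; E_B = 334.47 MeV; E_B/A = 8.576 MeV
vanadium-51: Σm = 23(1.00783) + 28(1.0087) = 51.42369 u; Δm = 0.47969 u; E_B = 446.83 MeV; E_B/A = 8.761 MeV
vanadium-51 has the higher binding energy per nucleon, so it is the more tightly bound nucleus.

vanadium-51; 8.76 MeV/nucleon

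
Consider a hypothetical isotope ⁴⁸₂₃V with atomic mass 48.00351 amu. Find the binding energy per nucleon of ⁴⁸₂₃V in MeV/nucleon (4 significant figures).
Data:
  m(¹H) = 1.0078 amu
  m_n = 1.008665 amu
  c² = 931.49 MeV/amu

With 23 protons and 25 neutrons (A = 48):
Total constituent mass: 23 × 1.0078 + 25 × 1.008665 = 48.396025 amu
The mass defect is 48.396025 − 48.00351 = 0.392515 amu.
Converting to energy: 0.392515 amu × 931.49 MeV/amu = 365.624 MeV
BE/A = 365.624 MeV / 48 = 7.617 MeV/nucleon

7.617 MeV/nucleon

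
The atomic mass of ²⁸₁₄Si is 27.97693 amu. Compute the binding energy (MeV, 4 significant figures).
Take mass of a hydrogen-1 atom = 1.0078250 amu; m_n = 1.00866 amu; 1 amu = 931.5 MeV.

236.5 MeV

Total constituent mass: 14 × 1.0078250 + 14 × 1.00866 = 28.2307900 amu
Mass defect Δm = 28.2307900 − 27.97693 = 0.2538600 amu
E_B = 0.2538600 × 931.5 = 236.471 MeV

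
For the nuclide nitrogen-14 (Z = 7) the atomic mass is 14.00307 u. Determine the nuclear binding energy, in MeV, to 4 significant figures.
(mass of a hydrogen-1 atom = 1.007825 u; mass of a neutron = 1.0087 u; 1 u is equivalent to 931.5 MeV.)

104.9 MeV

With 7 protons and 7 neutrons (A = 14):
Mass of separated nucleons = 7(1.007825) + 7(1.0087) = 7.054775 + 7.0609 = 14.115675 u
Mass defect Δm = 14.115675 − 14.00307 = 0.112605 u
Binding energy = Δm·c² = 0.112605 × 931.5 MeV/u = 104.892 MeV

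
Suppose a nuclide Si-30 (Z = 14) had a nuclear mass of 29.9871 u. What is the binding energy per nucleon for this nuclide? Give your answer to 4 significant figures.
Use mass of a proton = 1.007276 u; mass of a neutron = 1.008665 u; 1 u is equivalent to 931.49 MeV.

7.868 MeV/nucleon

Mass of separated nucleons = 14(1.007276) + 16(1.008665) = 14.101864 + 16.138640 = 30.240504 u
Mass defect Δm = 30.240504 − 29.9871 = 0.253404 u
Converting to energy: 0.253404 u × 931.49 MeV/u = 236.043 MeV
BE/A = 236.043 MeV / 30 = 7.868 MeV/nucleon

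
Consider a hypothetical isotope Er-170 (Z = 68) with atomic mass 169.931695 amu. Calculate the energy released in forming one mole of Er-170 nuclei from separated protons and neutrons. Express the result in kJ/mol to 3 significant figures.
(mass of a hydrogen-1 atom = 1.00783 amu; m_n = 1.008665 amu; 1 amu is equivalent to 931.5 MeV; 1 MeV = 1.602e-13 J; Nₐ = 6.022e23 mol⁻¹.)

1.33e+11 kJ/mol

Total constituent mass: 68 × 1.00783 + 102 × 1.008665 = 171.416270 amu
The mass defect is 171.416270 − 169.931695 = 1.484575 amu.
Converting to energy: 1.484575 amu × 931.5 MeV/amu = 1382.88 MeV
Per nucleus in joules: 1382.88 MeV × 1.602e-13 J/MeV = 2.2154e-10 J
Per mole: 2.2154e-10 J × 6.022e23 mol⁻¹ = 1.3341e+14 J/mol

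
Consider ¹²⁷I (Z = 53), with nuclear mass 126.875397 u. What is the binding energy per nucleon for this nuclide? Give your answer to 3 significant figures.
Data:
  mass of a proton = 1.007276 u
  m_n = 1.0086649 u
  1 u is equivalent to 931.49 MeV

8.45 MeV/nucleon

Σm = 53·m_p + 74·m_n = 53.385628 + 74.6412026 = 128.0268306 u
The mass defect is 128.0268306 − 126.875397 = 1.1514336 u.
E_B = 1.1514336 × 931.49 = 1072.55 MeV
Dividing by A = 127 gives 8.445 MeV per nucleon.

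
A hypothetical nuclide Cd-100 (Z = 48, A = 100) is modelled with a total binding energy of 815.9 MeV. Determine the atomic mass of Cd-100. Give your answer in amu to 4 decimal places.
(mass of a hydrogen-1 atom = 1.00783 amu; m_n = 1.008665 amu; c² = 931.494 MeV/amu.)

Mass defect = 815.9 MeV / (931.494 MeV/amu) = 0.875905 amu
Constituent mass = 48(1.00783) + 52(1.008665) = 100.826420 amu
Atomic mass = 100.826420 − 0.875905 = 99.950515 amu ≈ 99.9505 amu (to 4 decimal places)

99.9505 amu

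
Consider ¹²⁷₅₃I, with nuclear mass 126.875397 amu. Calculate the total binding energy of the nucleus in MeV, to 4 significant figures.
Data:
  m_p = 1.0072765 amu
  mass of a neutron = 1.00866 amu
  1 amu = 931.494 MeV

1072 MeV

Mass of separated nucleons = 53(1.0072765) + 74(1.00866) = 53.3856545 + 74.64084 = 128.0264945 amu
The mass defect is 128.0264945 − 126.875397 = 1.1510975 amu.
Binding energy = Δm·c² = 1.1510975 × 931.494 MeV/amu = 1072.24 MeV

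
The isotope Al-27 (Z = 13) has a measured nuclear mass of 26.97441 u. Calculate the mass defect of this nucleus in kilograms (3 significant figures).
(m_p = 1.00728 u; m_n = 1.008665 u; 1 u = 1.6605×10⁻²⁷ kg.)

4.01e-28 kg

The nucleus contains 13 protons and 27 − 13 = 14 neutrons.
Mass of separated nucleons = 13(1.00728) + 14(1.008665) = 13.09464 + 14.121310 = 27.215950 u
Mass defect Δm = 27.215950 − 26.97441 = 0.241540 u
In SI units: 0.241540 u × 1.6605×10⁻²⁷ kg/u = 4.0108e-28 kg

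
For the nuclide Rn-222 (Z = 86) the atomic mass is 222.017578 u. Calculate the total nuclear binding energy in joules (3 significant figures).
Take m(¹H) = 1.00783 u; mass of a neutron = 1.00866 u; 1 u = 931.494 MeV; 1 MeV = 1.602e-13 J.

Total constituent mass: 86 × 1.00783 + 136 × 1.00866 = 223.85114 u
The mass defect is 223.85114 − 222.017578 = 1.833562 u.
Binding energy = Δm·c² = 1.833562 × 931.494 MeV/u = 1707.95 MeV
In joules: 1707.95 MeV × 1.602e-13 J/MeV = 2.7361e-10 J

2.74e-10 J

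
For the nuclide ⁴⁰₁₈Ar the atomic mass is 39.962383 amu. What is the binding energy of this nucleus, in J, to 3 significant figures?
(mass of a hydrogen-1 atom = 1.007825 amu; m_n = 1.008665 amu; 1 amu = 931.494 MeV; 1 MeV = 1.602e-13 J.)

5.51e-11 J

Σm = 18·m(¹H) + 22·m_n = 18.140850 + 22.190630 = 40.331480 amu
The mass defect is 40.331480 − 39.962383 = 0.369097 amu.
Binding energy = Δm·c² = 0.369097 × 931.494 MeV/amu = 343.812 MeV
In joules: 343.812 MeV × 1.602e-13 J/MeV = 5.5079e-11 J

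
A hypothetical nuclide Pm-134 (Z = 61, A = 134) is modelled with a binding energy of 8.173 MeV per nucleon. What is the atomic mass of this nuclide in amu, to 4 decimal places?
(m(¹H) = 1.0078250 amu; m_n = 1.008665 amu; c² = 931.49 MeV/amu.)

133.9341 amu

Total binding energy = 134 × 8.173 = 1095.182 MeV
Mass defect = 1095.182 MeV / (931.49 MeV/amu) = 1.175731 amu
Constituent mass = 61(1.0078250) + 73(1.008665) = 135.1098700 amu
Atomic mass = 135.1098700 − 1.175731 = 133.9341390 amu ≈ 133.9341 amu (to 4 decimal places)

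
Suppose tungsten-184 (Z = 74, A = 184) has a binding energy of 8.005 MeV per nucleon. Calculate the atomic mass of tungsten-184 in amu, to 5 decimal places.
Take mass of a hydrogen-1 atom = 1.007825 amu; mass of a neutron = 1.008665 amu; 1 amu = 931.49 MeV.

183.95095 amu

Total binding energy = 184 × 8.005 = 1472.920 MeV
Mass defect = 1472.920 MeV / (931.49 MeV/amu) = 1.5812515 amu
Constituent mass = 74(1.007825) + 110(1.008665) = 185.532200 amu
Atomic mass = 185.532200 − 1.5812515 = 183.9509485 amu ≈ 183.95095 amu (to 5 decimal places)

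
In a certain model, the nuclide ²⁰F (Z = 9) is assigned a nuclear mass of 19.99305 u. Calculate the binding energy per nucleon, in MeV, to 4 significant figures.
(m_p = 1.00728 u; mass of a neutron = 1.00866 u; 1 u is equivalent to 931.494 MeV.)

Mass of separated nucleons = 9(1.00728) + 11(1.00866) = 9.06552 + 11.09526 = 20.16078 u
Δm = 20.16078 − 19.99305 = 0.16773 u
E_B = 0.16773 × 931.494 = 156.239 MeV
Per nucleon: 156.239 / 20 = 7.812 MeV

7.812 MeV/nucleon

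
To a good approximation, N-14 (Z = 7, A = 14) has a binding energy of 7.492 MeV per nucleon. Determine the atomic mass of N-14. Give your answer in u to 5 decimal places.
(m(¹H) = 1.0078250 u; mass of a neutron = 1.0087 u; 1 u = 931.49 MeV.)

Total binding energy = 14 × 7.492 = 104.888 MeV
Mass defect = 104.888 MeV / (931.49 MeV/u) = 0.1126024 u
Constituent mass = 7(1.0078250) + 7(1.0087) = 14.1156750 u
Atomic mass = 14.1156750 − 0.1126024 = 14.0030726 u ≈ 14.00307 u (to 5 decimal places)

14.00307 u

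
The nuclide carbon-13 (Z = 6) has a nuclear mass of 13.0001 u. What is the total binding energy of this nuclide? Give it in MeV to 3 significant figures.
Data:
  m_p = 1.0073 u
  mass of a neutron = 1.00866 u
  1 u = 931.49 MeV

With 6 protons and 7 neutrons (A = 13):
Σm = 6·m_p + 7·m_n = 6.0438 + 7.06062 = 13.10442 u
The mass defect is 13.10442 − 13.0001 = 0.10432 u.
Converting to energy: 0.10432 u × 931.49 MeV/u = 97.1730 MeV

97.2 MeV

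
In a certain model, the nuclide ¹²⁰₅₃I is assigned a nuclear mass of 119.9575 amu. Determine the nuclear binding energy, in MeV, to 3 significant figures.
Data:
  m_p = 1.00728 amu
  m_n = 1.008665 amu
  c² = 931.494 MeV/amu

Z = 53, so N = A − Z = 120 − 53 = 67.
Mass of separated nucleons = 53(1.00728) + 67(1.008665) = 53.38584 + 67.580555 = 120.966395 amu
Mass defect Δm = 120.966395 − 119.9575 = 1.008895 amu
E_B = 1.008895 × 931.494 = 939.780 MeV

940 MeV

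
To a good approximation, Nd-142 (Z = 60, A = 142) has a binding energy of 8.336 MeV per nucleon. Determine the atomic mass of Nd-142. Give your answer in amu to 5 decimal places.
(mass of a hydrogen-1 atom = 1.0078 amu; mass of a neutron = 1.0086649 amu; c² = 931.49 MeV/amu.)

Total binding energy = 142 × 8.336 = 1183.712 MeV
Mass defect = 1183.712 MeV / (931.49 MeV/amu) = 1.2707726 amu
Constituent mass = 60(1.0078) + 82(1.0086649) = 143.1785218 amu
Atomic mass = 143.1785218 − 1.2707726 = 141.9077492 amu ≈ 141.90775 amu (to 5 decimal places)

141.90775 amu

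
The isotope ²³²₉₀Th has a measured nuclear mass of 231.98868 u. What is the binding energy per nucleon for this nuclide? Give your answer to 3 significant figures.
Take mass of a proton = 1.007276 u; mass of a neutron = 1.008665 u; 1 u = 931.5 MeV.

The nucleus contains 90 protons and 232 − 90 = 142 neutrons.
Σm = 90·m_p + 142·m_n = 90.654840 + 143.230430 = 233.885270 u
Mass defect Δm = 233.885270 − 231.98868 = 1.896590 u
Binding energy = Δm·c² = 1.896590 × 931.5 MeV/u = 1766.674 MeV
Per nucleon: 1766.674 / 232 = 7.61497 MeV

7.61 MeV/nucleon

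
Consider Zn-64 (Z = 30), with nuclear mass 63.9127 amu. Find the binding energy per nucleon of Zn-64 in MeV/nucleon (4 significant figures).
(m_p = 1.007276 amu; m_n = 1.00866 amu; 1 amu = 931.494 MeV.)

Total constituent mass: 30 × 1.007276 + 34 × 1.00866 = 64.512720 amu
The mass defect is 64.512720 − 63.9127 = 0.600020 amu.
Converting to energy: 0.600020 amu × 931.494 MeV/amu = 558.915 MeV
BE/A = 558.915 MeV / 64 = 8.733 MeV/nucleon

8.733 MeV/nucleon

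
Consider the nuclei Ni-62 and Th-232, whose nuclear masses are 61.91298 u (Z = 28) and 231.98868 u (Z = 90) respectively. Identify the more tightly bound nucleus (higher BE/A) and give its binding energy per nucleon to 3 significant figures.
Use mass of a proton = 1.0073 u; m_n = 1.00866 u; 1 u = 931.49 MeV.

Ni-62: Σm = 28(1.0073) + 34(1.00866) = 62.49884 u; Δm = 0.58586 u; E_B = 545.72 MeV; E_B/A = 8.802 MeV
Th-232: Σm = 90(1.0073) + 142(1.00866) = 233.88672 u; Δm = 1.89804 u; E_B = 1768.0 MeV; E_B/A = 7.621 MeV
Ni-62 has the higher binding energy per nucleon, so it is the more tightly bound nucleus.

Ni-62; 8.80 MeV/nucleon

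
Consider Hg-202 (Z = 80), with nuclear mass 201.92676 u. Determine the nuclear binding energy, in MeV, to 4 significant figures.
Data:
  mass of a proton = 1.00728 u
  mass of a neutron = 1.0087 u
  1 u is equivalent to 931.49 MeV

Total constituent mass: 80 × 1.00728 + 122 × 1.0087 = 203.64380 u
Mass defect Δm = 203.64380 − 201.92676 = 1.71704 u
E_B = 1.71704 × 931.49 = 1599.41 MeV

1599 MeV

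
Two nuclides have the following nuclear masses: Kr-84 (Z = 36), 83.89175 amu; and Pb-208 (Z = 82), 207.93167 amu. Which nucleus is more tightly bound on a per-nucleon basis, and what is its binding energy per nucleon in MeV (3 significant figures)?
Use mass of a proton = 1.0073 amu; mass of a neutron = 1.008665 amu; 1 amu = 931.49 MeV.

Kr-84: Σm = 36(1.0073) + 48(1.008665) = 84.678720 amu; Δm = 0.786970 amu; E_B = 733.05 MeV; E_B/A = 8.727 MeV
Pb-208: Σm = 82(1.0073) + 126(1.008665) = 209.690390 amu; Δm = 1.758720 amu; E_B = 1638.2 MeV; E_B/A = 7.876 MeV
Kr-84 has the higher binding energy per nucleon, so it is the more tightly bound nucleus.

Kr-84; 8.73 MeV/nucleon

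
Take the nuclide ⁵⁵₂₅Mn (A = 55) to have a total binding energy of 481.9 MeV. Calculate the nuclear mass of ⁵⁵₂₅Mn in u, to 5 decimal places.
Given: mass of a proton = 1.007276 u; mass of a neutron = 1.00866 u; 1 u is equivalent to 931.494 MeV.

54.92436 u

Mass defect = 481.9 MeV / (931.494 MeV/u) = 0.5173410 u
Constituent mass = 25(1.007276) + 30(1.00866) = 55.441700 u
Nuclear mass = 55.441700 − 0.5173410 = 54.9243590 u ≈ 54.92436 u (to 5 decimal places)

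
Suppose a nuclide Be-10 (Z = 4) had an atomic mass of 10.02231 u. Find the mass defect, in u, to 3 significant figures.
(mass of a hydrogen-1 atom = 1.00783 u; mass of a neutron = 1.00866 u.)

0.0610 u

Total constituent mass: 4 × 1.00783 + 6 × 1.00866 = 10.08328 u
Mass defect Δm = 10.08328 − 10.02231 = 0.06097 u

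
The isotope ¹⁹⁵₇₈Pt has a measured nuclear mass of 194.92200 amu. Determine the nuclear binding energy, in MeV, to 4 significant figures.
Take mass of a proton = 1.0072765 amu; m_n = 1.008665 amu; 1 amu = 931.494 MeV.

Mass of separated nucleons = 78(1.0072765) + 117(1.008665) = 78.5675670 + 118.013805 = 196.5813720 amu
Δm = 196.5813720 − 194.92200 = 1.6593720 amu
E_B = 1.6593720 × 931.494 = 1545.70 MeV

1546 MeV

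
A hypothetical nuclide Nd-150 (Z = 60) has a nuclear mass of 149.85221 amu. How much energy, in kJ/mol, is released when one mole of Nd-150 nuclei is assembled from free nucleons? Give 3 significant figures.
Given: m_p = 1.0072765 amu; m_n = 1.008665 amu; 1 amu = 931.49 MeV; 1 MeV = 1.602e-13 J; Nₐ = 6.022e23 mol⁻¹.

Total constituent mass: 60 × 1.0072765 + 90 × 1.008665 = 151.2164400 amu
Δm = 151.2164400 − 149.85221 = 1.3642300 amu
Binding energy = Δm·c² = 1.3642300 × 931.49 MeV/amu = 1270.77 MeV
Per nucleus in joules: 1270.77 MeV × 1.602e-13 J/MeV = 2.0358e-10 J
Per mole: 2.0358e-10 J × 6.022e23 mol⁻¹ = 1.2260e+14 J/mol

1.23e+11 kJ/mol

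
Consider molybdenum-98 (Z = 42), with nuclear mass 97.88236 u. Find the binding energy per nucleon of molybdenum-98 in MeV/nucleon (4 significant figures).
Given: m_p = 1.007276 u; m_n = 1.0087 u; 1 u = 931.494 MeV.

8.654 MeV/nucleon

With 42 protons and 56 neutrons (A = 98):
Σm = 42·m_p + 56·m_n = 42.305592 + 56.4872 = 98.792792 u
Mass defect Δm = 98.792792 − 97.88236 = 0.910432 u
E_B = 0.910432 × 931.494 = 848.062 MeV
BE/A = 848.062 MeV / 98 = 8.654 MeV/nucleon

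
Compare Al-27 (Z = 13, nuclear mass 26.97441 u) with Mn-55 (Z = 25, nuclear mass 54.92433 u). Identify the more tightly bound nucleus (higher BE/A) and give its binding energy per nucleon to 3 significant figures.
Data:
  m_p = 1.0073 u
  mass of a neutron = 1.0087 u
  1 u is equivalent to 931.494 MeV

Mn-55; 8.79 MeV/nucleon

Al-27: Σm = 13(1.0073) + 14(1.0087) = 27.2167 u; Δm = 0.24229 u; E_B = 225.69 MeV; E_B/A = 8.359 MeV
Mn-55: Σm = 25(1.0073) + 30(1.0087) = 55.4435 u; Δm = 0.51917 u; E_B = 483.60 MeV; E_B/A = 8.793 MeV
Mn-55 has the higher binding energy per nucleon, so it is the more tightly bound nucleus.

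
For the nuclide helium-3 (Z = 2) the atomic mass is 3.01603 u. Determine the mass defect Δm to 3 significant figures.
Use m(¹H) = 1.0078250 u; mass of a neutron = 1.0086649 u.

The nucleus contains 2 protons and 3 − 2 = 1 neutrons.
Mass of separated nucleons = 2(1.0078250) + 1(1.0086649) = 2.0156500 + 1.0086649 = 3.0243149 u
Mass defect Δm = 3.0243149 − 3.01603 = 0.0082849 u

0.00828 u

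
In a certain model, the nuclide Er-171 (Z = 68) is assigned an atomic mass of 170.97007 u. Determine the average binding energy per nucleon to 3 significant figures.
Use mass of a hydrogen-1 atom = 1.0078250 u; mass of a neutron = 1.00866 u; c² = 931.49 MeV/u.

The nucleus contains 68 protons and 171 − 68 = 103 neutrons.
Mass of separated nucleons = 68(1.0078250) + 103(1.00866) = 68.5321000 + 103.89198 = 172.4240800 u
The mass defect is 172.4240800 − 170.97007 = 1.4540100 u.
Binding energy = Δm·c² = 1.4540100 × 931.49 MeV/u = 1354.40 MeV
Per nucleon: 1354.40 / 171 = 7.920 MeV

7.92 MeV/nucleon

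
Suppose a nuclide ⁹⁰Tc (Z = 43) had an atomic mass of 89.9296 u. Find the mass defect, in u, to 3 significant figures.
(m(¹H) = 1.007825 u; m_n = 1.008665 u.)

0.814 u

Total constituent mass: 43 × 1.007825 + 47 × 1.008665 = 90.743730 u
The mass defect is 90.743730 − 89.9296 = 0.814130 u.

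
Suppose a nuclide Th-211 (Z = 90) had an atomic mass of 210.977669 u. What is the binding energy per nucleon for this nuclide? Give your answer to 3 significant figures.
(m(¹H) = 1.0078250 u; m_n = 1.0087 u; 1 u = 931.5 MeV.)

7.85 MeV/nucleon

The nucleus contains 90 protons and 211 − 90 = 121 neutrons.
Σm = 90·m(¹H) + 121·m_n = 90.7042500 + 122.0527 = 212.7569500 u
Mass defect Δm = 212.7569500 − 210.977669 = 1.7792810 u
E_B = 1.7792810 × 931.5 = 1657.40 MeV
Per nucleon: 1657.40 / 211 = 7.85498 MeV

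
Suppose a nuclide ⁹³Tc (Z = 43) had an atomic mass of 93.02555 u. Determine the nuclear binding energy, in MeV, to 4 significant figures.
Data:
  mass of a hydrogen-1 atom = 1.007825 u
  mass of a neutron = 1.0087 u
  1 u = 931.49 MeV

The nucleus contains 43 protons and 93 − 43 = 50 neutrons.
Σm = 43·m(¹H) + 50·m_n = 43.336475 + 50.4350 = 93.771475 u
The mass defect is 93.771475 − 93.02555 = 0.745925 u.
E_B = 0.745925 × 931.49 = 694.822 MeV

694.8 MeV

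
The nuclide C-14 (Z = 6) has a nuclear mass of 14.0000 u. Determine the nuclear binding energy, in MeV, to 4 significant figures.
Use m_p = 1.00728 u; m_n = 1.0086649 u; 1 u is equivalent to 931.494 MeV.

105.3 MeV

Mass of separated nucleons = 6(1.00728) + 8(1.0086649) = 6.04368 + 8.0693192 = 14.1129992 u
The mass defect is 14.1129992 − 14.0000 = 0.1129992 u.
Binding energy = Δm·c² = 0.1129992 × 931.494 MeV/u = 105.258 MeV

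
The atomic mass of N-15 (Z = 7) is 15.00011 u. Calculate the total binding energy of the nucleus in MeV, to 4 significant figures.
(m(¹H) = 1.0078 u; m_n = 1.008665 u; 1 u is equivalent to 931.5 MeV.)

115.3 MeV

Σm = 7·m(¹H) + 8·m_n = 7.0546 + 8.069320 = 15.123920 u
Mass defect Δm = 15.123920 − 15.00011 = 0.123810 u
E_B = 0.123810 × 931.5 = 115.329 MeV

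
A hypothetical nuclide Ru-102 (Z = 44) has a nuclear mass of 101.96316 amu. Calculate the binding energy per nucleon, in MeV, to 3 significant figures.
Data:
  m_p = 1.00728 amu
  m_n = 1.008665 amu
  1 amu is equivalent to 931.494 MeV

7.85 MeV/nucleon

With 44 protons and 58 neutrons (A = 102):
Mass of separated nucleons = 44(1.00728) + 58(1.008665) = 44.32032 + 58.502570 = 102.822890 amu
The mass defect is 102.822890 − 101.96316 = 0.859730 amu.
Binding energy = Δm·c² = 0.859730 × 931.494 MeV/amu = 800.833 MeV
Dividing by A = 102 gives 7.851 MeV per nucleon.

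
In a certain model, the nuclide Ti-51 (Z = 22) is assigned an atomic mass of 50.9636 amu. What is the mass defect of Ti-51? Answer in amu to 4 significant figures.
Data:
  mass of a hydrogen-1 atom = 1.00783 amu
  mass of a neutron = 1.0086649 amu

0.4599 amu

The nucleus contains 22 protons and 51 − 22 = 29 neutrons.
Σm = 22·m(¹H) + 29·m_n = 22.17226 + 29.2512821 = 51.4235421 amu
Mass defect Δm = 51.4235421 − 50.9636 = 0.4599421 amu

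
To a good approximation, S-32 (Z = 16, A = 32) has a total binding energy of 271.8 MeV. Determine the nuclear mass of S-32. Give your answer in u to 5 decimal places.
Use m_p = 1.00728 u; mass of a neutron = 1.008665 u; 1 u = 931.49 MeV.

31.96333 u

Mass defect = 271.8 MeV / (931.49 MeV/u) = 0.2917906 u
Constituent mass = 16(1.00728) + 16(1.008665) = 32.255120 u
Nuclear mass = 32.255120 − 0.2917906 = 31.9633294 u ≈ 31.96333 u (to 5 decimal places)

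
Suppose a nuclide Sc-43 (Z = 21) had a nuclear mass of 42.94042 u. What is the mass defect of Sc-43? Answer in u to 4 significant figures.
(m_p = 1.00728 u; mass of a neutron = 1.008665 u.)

With 21 protons and 22 neutrons (A = 43):
Σm = 21·m_p + 22·m_n = 21.15288 + 22.190630 = 43.343510 u
The mass defect is 43.343510 − 42.94042 = 0.403090 u.

0.4031 u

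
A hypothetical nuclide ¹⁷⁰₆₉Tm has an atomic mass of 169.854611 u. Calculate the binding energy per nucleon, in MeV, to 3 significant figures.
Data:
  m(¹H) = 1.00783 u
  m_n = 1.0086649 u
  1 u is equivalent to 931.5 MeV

8.55 MeV/nucleon

With 69 protons and 101 neutrons (A = 170):
Mass of separated nucleons = 69(1.00783) + 101(1.0086649) = 69.54027 + 101.8751549 = 171.4154249 u
Δm = 171.4154249 − 169.854611 = 1.5608139 u
Binding energy = Δm·c² = 1.5608139 × 931.5 MeV/u = 1453.90 MeV
Dividing by A = 170 gives 8.552 MeV per nucleon.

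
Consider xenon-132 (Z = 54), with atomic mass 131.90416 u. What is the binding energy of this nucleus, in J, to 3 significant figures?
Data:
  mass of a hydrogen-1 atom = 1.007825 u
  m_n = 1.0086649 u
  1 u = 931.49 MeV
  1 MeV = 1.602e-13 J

1.78e-10 J

With 54 protons and 78 neutrons (A = 132):
Mass of separated nucleons = 54(1.007825) + 78(1.0086649) = 54.422550 + 78.6758622 = 133.0984122 u
Δm = 133.0984122 − 131.90416 = 1.1942522 u
E_B = 1.1942522 × 931.49 = 1112.43 MeV
In joules: 1112.43 MeV × 1.602e-13 J/MeV = 1.7821e-10 J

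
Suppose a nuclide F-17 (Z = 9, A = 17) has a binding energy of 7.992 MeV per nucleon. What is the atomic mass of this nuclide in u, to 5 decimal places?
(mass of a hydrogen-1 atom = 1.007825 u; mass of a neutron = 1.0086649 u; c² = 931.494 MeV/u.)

16.99389 u

Total binding energy = 17 × 7.992 = 135.864 MeV
Mass defect = 135.864 MeV / (931.494 MeV/u) = 0.1458560 u
Constituent mass = 9(1.007825) + 8(1.0086649) = 17.1397442 u
Atomic mass = 17.1397442 − 0.1458560 = 16.9938882 u ≈ 16.99389 u (to 5 decimal places)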